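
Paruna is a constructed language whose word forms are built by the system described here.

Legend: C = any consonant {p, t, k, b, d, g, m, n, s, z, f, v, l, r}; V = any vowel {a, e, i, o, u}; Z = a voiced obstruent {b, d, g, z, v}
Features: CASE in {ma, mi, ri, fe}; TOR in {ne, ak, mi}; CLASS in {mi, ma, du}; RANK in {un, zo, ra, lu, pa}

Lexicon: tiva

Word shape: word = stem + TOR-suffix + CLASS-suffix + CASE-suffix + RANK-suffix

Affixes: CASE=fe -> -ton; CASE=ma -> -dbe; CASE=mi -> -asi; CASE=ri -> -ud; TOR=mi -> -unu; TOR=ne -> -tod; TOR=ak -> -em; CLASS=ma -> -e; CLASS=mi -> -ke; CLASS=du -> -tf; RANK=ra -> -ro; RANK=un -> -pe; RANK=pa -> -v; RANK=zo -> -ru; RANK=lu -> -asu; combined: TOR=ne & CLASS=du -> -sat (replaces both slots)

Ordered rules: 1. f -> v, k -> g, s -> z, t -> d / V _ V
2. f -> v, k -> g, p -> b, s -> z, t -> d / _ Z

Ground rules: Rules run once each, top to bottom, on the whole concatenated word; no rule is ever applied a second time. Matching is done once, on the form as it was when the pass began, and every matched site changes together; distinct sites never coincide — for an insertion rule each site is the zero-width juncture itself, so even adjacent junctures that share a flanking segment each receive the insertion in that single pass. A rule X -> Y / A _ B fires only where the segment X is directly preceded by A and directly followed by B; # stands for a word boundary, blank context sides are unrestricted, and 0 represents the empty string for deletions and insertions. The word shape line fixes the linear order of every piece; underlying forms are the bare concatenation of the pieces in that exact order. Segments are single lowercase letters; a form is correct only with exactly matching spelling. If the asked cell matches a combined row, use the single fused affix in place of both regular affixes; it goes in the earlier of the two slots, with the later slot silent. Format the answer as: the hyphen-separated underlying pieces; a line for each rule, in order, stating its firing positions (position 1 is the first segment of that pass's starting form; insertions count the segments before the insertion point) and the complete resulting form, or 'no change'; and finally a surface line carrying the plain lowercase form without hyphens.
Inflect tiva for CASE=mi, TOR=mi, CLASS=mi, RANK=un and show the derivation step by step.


underlying: tiva-unu-ke-asi-pe
1. f -> v, k -> g, s -> z, t -> d / V _ V: fires at position(s) 8, 11: tivaunugeazipe
2. f -> v, k -> g, p -> b, s -> z, t -> d / _ Z: no change
surface: tivaunugeazipe


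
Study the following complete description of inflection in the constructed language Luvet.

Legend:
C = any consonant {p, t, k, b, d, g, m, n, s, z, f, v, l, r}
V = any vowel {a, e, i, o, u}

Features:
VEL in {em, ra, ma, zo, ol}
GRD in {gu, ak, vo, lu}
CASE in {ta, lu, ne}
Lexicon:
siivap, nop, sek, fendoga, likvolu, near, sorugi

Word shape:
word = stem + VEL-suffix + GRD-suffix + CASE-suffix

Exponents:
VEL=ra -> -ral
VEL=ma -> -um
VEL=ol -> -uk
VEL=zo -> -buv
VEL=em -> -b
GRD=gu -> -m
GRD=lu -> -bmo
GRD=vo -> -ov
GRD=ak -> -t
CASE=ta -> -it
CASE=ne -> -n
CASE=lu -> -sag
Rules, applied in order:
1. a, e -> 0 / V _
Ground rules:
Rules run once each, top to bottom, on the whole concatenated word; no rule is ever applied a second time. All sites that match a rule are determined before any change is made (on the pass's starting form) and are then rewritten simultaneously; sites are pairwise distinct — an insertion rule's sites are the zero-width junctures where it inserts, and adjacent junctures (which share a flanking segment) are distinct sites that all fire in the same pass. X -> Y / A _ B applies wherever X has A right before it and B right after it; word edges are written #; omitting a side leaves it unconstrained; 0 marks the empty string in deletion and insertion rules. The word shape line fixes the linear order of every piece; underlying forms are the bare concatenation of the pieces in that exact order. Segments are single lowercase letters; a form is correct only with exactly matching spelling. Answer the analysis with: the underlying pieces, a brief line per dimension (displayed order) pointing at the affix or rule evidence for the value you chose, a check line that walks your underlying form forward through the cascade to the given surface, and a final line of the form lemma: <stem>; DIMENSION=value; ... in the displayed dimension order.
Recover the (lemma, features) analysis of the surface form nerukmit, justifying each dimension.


underlying: near-uk-m-it
VEL=ol - signalled by the affix -uk
GRD=gu - signalled by the affix -m
CASE=ta - signalled by the affix -it
check: nearukmit -> nerukmit
lemma: near; VEL=ol; GRD=gu; CASE=ta


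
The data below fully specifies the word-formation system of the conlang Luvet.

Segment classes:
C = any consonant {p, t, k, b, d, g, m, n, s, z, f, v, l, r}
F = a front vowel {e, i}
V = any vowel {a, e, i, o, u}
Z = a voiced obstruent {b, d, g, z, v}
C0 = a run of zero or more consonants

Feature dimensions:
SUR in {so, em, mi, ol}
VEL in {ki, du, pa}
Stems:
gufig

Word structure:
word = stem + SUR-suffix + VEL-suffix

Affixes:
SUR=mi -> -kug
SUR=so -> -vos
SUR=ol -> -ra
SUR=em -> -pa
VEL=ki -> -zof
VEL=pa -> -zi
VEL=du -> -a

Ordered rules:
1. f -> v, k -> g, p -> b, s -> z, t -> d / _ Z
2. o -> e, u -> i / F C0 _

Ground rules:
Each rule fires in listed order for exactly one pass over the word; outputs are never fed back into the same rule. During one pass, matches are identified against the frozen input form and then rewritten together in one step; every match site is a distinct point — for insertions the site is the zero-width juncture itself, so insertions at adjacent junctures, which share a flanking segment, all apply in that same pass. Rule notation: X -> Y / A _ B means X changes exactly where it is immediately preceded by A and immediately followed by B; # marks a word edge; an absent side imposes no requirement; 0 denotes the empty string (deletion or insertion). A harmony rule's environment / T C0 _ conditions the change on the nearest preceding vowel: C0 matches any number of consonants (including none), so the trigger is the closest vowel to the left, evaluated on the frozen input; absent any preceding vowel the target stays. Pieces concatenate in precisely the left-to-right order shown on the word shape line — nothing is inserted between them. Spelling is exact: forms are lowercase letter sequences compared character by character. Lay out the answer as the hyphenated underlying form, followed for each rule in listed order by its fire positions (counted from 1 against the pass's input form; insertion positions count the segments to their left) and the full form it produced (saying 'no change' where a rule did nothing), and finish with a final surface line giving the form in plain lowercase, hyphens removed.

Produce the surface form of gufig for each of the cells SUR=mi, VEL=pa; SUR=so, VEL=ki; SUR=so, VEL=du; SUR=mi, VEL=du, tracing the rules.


cell SUR=mi, VEL=pa:
underlying: gufig-kug-zi
1. f -> v, k -> g, p -> b, s -> z, t -> d / _ Z: no change
2. o -> e, u -> i / F C0 _: fires at position(s) 7: gufigkigzi
surface: gufigkigzi

cell SUR=so, VEL=ki:
underlying: gufig-vos-zof
1. f -> v, k -> g, p -> b, s -> z, t -> d / _ Z: fires at position(s) 8: gufigvozzof
2. o -> e, u -> i / F C0 _: fires at position(s) 7: gufigvezzof
surface: gufigvezzof

cell SUR=so, VEL=du:
underlying: gufig-vos-a
1. f -> v, k -> g, p -> b, s -> z, t -> d / _ Z: no change
2. o -> e, u -> i / F C0 _: fires at position(s) 7: gufigvesa
surface: gufigvesa

cell SUR=mi, VEL=du:
underlying: gufig-kug-a
1. f -> v, k -> g, p -> b, s -> z, t -> d / _ Z: no change
2. o -> e, u -> i / F C0 _: fires at position(s) 7: gufigkiga
surface: gufigkiga


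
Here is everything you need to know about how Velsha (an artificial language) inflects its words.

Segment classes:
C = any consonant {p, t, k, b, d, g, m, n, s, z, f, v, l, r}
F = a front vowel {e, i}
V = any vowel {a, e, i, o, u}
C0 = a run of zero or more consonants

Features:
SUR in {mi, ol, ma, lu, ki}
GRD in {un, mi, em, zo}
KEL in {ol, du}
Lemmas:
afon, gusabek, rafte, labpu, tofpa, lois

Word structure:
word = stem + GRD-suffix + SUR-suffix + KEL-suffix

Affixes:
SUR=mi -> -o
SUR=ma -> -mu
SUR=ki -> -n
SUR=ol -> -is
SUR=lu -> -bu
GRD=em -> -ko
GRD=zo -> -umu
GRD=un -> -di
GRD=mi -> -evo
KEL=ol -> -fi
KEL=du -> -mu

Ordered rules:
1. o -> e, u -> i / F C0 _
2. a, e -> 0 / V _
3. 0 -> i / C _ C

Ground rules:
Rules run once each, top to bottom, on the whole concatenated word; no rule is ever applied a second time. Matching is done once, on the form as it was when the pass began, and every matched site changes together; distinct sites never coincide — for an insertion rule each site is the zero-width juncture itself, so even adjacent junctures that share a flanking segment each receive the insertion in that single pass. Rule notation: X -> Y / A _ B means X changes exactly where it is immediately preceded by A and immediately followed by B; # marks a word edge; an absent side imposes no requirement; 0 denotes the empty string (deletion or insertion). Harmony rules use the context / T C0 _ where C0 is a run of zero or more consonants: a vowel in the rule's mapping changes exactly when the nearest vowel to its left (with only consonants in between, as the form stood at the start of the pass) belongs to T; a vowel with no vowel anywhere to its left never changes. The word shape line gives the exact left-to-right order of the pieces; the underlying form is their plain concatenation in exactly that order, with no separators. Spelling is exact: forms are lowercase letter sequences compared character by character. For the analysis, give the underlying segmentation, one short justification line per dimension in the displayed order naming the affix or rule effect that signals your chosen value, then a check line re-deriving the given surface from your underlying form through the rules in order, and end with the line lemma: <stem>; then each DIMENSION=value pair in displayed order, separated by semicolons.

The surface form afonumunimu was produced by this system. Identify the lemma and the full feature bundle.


underlying: afon-umu-n-mu
SUR=ki - signalled by the affix -n
GRD=zo - signalled by the affix -umu
KEL=du - signalled by the affix -mu
check: afonumunmu -> afonumunmu -> afonumunmu -> afonumunimu
lemma: afon; SUR=ki; GRD=zo; KEL=du


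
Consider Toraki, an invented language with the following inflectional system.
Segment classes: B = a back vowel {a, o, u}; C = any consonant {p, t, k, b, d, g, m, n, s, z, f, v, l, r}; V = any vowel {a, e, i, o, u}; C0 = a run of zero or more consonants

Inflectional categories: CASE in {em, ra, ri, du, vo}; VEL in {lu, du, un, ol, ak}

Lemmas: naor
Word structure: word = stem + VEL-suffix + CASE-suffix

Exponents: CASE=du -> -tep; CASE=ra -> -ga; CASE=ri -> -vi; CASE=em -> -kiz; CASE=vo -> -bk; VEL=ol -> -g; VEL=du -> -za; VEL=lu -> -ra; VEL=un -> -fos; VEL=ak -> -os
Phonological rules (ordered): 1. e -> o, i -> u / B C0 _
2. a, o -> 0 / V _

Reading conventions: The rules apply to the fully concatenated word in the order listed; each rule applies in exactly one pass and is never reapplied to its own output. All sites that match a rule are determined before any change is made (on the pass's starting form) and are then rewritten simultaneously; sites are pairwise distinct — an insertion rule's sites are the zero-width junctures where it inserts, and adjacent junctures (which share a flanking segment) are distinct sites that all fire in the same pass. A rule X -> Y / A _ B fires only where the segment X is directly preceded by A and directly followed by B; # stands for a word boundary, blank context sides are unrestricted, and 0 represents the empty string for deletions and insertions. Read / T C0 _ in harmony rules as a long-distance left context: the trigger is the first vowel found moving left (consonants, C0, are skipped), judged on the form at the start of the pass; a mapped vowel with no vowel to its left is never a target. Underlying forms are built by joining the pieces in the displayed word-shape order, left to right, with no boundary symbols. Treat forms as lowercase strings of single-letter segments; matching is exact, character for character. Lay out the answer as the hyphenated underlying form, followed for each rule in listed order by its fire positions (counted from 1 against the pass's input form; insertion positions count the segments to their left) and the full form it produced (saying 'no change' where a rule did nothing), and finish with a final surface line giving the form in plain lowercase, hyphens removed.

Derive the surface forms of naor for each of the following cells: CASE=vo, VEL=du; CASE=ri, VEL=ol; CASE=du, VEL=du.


cell CASE=vo, VEL=du:
underlying: naor-za-bk
1. e -> o, i -> u / B C0 _: no change
2. a, o -> 0 / V _: fires at position(s) 3: narzabk
surface: narzabk

cell CASE=ri, VEL=ol:
underlying: naor-g-vi
1. e -> o, i -> u / B C0 _: fires at position(s) 7: naorgvu
2. a, o -> 0 / V _: fires at position(s) 3: nargvu
surface: nargvu

cell CASE=du, VEL=du:
underlying: naor-za-tep
1. e -> o, i -> u / B C0 _: fires at position(s) 8: naorzatop
2. a, o -> 0 / V _: fires at position(s) 3: narzatop
surface: narzatop


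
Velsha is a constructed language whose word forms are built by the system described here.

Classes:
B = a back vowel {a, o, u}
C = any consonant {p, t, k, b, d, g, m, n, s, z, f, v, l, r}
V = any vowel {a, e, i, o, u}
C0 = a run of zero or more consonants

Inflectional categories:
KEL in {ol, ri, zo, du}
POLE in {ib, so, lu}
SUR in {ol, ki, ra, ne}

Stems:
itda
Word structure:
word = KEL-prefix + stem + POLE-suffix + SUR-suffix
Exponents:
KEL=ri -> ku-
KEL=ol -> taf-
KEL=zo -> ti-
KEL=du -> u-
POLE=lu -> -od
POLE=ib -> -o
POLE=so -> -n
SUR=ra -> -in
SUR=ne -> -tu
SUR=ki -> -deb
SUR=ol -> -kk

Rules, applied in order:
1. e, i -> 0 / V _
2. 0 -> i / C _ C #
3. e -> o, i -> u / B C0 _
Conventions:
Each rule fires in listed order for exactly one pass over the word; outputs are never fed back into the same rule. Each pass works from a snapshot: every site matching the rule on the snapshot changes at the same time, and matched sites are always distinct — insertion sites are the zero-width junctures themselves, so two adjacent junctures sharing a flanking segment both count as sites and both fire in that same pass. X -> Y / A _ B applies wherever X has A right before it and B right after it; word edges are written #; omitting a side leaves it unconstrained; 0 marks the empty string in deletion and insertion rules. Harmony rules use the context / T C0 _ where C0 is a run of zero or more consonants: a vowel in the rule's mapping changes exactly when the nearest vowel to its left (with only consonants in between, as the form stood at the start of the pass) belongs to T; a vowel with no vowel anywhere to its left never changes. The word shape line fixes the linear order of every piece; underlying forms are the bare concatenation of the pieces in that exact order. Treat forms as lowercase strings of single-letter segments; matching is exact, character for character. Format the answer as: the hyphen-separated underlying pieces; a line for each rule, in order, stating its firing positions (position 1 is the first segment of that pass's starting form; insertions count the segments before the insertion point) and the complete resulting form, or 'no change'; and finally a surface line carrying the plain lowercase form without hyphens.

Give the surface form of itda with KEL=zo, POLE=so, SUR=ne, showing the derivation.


underlying: ti-itda-n-tu
1. e, i -> 0 / V _: fires at position(s) 3: titdantu
2. 0 -> i / C _ C #: no change
3. e -> o, i -> u / B C0 _: no change
surface: titdantu


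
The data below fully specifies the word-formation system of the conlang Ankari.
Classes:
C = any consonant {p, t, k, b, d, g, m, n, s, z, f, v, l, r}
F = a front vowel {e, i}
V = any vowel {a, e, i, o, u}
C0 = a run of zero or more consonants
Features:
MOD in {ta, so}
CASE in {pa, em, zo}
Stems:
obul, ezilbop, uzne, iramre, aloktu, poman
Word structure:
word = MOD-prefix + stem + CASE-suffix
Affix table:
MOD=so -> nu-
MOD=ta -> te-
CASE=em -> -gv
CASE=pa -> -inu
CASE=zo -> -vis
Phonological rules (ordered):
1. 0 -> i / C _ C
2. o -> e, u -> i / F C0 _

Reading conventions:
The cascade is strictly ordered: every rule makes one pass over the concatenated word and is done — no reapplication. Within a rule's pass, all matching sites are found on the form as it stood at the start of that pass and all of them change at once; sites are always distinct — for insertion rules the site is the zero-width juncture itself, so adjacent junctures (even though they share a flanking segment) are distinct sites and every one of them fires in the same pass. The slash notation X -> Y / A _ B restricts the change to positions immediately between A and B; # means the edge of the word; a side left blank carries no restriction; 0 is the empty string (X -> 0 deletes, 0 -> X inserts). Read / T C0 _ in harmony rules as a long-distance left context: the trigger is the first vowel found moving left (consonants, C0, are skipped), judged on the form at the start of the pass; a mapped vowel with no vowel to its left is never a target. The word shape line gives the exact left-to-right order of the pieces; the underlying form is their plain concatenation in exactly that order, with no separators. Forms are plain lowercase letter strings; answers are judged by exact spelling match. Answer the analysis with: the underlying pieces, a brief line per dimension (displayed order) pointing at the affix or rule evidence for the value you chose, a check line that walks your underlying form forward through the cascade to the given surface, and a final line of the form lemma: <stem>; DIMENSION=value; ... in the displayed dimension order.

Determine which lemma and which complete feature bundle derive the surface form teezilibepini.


underlying: te-ezilbop-inu
MOD=ta - signalled by the affix te-
CASE=pa - signalled by the affix -inu
check: teezilbopinu -> teezilibopinu -> teezilibepini
lemma: ezilbop; MOD=ta; CASE=pa


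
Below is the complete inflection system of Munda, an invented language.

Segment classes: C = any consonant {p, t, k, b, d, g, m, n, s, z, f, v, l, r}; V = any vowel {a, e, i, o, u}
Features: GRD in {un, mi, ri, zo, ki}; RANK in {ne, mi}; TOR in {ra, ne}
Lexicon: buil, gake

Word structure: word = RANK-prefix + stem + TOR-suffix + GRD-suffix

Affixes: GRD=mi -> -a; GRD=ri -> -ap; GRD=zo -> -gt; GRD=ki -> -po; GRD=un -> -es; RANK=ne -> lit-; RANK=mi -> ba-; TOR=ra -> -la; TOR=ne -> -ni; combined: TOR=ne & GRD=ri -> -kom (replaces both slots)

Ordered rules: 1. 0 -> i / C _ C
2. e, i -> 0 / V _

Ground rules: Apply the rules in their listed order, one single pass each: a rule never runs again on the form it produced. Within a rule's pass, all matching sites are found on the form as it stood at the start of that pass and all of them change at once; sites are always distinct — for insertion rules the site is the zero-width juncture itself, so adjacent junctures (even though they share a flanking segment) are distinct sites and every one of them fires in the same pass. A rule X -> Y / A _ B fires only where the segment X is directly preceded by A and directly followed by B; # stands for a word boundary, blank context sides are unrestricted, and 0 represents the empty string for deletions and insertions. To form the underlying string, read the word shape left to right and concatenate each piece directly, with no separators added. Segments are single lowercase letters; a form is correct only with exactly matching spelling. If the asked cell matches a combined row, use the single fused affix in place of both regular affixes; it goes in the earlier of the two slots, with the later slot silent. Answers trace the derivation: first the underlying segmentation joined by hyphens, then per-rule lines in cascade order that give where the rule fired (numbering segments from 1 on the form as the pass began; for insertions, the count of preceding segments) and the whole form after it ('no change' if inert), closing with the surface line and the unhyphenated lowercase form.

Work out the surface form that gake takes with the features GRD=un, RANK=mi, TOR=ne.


underlying: ba-gake-ni-es
1. 0 -> i / C _ C: no change
2. e, i -> 0 / V _: fires at position(s) 9: bagakenis
surface: bagakenis


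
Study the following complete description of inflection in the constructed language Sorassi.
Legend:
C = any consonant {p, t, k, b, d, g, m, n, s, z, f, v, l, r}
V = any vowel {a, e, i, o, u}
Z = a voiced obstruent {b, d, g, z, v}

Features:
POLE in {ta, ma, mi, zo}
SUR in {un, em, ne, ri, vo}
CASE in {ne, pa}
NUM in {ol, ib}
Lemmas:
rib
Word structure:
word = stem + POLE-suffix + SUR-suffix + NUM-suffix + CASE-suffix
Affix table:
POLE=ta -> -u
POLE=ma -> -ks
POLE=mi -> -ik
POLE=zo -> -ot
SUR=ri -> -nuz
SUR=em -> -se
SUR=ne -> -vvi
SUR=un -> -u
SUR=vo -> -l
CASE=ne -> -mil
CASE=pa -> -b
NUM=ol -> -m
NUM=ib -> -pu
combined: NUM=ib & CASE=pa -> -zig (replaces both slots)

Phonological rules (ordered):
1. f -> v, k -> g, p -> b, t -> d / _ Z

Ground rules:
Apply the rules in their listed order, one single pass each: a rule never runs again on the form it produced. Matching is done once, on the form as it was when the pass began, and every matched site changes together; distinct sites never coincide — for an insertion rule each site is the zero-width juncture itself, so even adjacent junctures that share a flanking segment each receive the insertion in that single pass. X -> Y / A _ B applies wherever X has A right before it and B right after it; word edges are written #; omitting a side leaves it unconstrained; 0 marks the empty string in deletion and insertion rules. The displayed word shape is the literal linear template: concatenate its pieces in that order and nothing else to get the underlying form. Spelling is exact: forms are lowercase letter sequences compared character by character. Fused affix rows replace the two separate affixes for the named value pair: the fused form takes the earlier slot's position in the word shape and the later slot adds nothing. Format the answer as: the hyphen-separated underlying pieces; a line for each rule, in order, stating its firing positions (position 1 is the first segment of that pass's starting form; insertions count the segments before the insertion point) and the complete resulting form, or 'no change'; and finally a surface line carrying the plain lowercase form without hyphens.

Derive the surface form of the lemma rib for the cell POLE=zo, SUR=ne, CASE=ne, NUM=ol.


underlying: rib-ot-vvi-m-mil
1. f -> v, k -> g, p -> b, t -> d / _ Z: fires at position(s) 5: ribodvvimmil
surface: ribodvvimmil


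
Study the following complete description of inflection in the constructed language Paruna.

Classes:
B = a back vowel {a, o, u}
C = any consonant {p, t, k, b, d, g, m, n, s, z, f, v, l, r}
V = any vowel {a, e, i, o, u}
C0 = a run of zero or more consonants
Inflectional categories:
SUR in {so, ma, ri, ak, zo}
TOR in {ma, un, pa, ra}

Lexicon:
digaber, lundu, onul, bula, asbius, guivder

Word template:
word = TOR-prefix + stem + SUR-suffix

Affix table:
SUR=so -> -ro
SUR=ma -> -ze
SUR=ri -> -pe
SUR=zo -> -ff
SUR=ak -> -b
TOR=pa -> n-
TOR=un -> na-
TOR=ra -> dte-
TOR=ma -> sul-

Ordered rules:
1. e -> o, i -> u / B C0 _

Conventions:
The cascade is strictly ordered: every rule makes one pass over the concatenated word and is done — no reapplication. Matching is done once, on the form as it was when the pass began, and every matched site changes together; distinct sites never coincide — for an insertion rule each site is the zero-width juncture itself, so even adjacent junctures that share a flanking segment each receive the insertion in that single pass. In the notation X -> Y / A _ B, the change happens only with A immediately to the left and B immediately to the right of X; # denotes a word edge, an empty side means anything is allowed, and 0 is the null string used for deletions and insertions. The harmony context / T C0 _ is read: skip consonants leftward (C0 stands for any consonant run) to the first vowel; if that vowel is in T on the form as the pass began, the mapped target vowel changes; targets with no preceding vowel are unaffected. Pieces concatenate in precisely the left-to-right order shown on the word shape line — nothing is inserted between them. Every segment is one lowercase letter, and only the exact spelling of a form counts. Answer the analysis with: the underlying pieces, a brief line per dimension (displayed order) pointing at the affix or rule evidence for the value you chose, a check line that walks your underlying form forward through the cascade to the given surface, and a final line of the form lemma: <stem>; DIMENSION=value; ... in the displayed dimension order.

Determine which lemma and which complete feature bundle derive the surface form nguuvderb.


underlying: n-guivder-b
SUR=ak - signalled by the affix -b
TOR=pa - signalled by the affix n-
check: nguivderb -> nguuvderb
lemma: guivder; SUR=ak; TOR=pa


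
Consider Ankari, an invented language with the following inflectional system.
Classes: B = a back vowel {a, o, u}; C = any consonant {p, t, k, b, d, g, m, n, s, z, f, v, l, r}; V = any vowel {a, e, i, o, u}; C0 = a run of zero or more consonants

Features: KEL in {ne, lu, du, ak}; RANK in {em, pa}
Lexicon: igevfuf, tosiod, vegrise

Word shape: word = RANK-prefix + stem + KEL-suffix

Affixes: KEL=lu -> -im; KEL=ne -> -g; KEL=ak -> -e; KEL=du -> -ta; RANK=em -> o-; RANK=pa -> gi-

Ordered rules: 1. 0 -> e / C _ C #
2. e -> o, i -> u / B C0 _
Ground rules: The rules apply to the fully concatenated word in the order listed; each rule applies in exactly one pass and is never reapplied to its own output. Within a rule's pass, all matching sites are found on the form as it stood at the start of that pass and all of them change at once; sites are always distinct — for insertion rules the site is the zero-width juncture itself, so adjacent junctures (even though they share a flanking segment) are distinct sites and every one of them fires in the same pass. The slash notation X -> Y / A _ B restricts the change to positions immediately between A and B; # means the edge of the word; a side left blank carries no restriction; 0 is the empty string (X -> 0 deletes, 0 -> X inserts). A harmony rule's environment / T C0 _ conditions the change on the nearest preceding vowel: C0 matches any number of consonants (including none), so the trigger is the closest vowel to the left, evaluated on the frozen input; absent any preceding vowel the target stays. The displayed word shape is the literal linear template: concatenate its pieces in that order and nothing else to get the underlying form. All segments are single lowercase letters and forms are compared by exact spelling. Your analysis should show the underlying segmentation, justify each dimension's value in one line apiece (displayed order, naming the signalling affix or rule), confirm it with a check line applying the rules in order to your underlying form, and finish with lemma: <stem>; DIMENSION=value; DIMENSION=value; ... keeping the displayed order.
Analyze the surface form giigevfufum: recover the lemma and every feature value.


underlying: gi-igevfuf-im
KEL=lu - signalled by the affix -im
RANK=pa - signalled by the affix gi-
check: giigevfufim -> giigevfufim -> giigevfufum
lemma: igevfuf; KEL=lu; RANK=pa


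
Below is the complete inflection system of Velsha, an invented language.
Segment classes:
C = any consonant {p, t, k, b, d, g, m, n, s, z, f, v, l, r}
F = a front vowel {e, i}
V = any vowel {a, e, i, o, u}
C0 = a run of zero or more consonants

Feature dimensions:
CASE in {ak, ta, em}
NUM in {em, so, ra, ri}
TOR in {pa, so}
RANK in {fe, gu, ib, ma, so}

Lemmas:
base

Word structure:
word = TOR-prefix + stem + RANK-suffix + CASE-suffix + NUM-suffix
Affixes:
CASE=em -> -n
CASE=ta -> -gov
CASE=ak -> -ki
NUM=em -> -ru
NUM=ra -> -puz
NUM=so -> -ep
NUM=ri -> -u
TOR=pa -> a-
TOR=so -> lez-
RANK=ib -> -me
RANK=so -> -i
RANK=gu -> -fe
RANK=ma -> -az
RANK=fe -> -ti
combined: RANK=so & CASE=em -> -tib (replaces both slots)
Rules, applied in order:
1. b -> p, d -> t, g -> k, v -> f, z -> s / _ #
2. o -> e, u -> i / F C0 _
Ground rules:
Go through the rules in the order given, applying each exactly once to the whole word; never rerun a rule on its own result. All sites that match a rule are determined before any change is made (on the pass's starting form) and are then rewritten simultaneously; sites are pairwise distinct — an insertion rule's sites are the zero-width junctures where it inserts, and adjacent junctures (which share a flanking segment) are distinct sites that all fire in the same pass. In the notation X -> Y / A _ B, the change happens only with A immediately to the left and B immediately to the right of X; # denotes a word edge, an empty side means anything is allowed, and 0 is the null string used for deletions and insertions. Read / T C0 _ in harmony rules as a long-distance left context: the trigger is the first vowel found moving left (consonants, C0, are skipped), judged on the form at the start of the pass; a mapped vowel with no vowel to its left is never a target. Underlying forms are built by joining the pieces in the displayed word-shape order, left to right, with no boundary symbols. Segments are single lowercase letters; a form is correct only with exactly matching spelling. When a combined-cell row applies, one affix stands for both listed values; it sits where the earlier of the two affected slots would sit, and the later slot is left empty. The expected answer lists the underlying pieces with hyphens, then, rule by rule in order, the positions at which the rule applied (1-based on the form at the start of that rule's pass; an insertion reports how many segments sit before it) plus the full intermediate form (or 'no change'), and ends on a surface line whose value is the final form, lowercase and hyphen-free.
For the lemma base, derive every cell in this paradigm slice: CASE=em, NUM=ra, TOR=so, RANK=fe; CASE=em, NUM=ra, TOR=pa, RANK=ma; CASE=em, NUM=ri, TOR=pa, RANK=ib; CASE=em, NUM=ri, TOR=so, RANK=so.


cell CASE=em, NUM=ra, TOR=so, RANK=fe:
underlying: lez-base-ti-n-puz
1. b -> p, d -> t, g -> k, v -> f, z -> s / _ #: fires at position(s) 13: lezbasetinpus
2. o -> e, u -> i / F C0 _: fires at position(s) 12: lezbasetinpis
surface: lezbasetinpis

cell CASE=em, NUM=ra, TOR=pa, RANK=ma:
underlying: a-base-az-n-puz
1. b -> p, d -> t, g -> k, v -> f, z -> s / _ #: fires at position(s) 11: abaseaznpus
2. o -> e, u -> i / F C0 _: no change
surface: abaseaznpus

cell CASE=em, NUM=ri, TOR=pa, RANK=ib:
underlying: a-base-me-n-u
1. b -> p, d -> t, g -> k, v -> f, z -> s / _ #: no change
2. o -> e, u -> i / F C0 _: fires at position(s) 9: abasemeni
surface: abasemeni

cell CASE=em, NUM=ri, TOR=so, RANK=so:
underlying: lez-base-tib-u
1. b -> p, d -> t, g -> k, v -> f, z -> s / _ #: no change
2. o -> e, u -> i / F C0 _: fires at position(s) 11: lezbasetibi
surface: lezbasetibi


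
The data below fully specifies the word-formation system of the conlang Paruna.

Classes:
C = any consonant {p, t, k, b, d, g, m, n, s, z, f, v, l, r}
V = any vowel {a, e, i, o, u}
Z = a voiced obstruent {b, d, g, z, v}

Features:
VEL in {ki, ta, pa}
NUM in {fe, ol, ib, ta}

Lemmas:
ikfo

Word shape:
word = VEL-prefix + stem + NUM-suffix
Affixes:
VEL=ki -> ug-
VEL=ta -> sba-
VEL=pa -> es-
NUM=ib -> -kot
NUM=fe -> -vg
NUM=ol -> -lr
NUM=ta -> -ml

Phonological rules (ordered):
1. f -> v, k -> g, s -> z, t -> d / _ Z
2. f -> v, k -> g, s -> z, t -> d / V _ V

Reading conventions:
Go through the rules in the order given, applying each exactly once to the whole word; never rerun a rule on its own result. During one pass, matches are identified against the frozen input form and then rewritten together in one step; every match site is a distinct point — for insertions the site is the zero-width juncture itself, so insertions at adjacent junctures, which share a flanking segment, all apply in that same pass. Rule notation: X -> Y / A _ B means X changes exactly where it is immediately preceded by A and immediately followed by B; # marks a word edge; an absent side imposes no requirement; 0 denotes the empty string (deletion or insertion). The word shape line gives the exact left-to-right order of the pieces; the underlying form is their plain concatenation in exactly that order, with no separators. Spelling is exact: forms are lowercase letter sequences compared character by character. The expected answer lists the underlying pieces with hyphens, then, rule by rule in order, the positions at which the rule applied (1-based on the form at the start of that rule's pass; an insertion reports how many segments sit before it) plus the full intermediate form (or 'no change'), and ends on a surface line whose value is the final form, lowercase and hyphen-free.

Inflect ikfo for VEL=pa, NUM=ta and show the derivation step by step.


underlying: es-ikfo-ml
1. f -> v, k -> g, s -> z, t -> d / _ Z: no change
2. f -> v, k -> g, s -> z, t -> d / V _ V: fires at position(s) 2: ezikfoml
surface: ezikfoml


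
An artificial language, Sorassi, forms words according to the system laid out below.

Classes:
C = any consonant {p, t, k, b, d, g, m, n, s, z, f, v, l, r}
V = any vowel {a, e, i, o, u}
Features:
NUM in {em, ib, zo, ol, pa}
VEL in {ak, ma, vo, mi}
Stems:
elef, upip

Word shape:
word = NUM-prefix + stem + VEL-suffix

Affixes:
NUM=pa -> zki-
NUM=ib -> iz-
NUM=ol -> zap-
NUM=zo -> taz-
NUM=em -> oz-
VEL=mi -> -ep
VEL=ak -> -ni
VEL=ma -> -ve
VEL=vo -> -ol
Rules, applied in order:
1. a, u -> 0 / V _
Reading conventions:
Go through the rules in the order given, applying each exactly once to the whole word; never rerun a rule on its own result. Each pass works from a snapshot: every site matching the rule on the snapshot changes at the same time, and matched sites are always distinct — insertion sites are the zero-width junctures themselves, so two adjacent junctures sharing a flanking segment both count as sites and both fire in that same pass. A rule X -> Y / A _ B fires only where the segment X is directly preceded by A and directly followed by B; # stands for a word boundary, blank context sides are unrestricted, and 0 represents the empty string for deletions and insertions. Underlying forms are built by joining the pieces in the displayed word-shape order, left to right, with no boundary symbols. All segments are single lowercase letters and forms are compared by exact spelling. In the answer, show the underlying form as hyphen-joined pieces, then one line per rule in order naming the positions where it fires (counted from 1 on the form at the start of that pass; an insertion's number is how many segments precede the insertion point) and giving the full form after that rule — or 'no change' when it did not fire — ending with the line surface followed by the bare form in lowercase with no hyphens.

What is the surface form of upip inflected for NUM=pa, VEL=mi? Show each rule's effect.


underlying: zki-upip-ep
1. a, u -> 0 / V _: fires at position(s) 4: zkipipep
surface: zkipipep


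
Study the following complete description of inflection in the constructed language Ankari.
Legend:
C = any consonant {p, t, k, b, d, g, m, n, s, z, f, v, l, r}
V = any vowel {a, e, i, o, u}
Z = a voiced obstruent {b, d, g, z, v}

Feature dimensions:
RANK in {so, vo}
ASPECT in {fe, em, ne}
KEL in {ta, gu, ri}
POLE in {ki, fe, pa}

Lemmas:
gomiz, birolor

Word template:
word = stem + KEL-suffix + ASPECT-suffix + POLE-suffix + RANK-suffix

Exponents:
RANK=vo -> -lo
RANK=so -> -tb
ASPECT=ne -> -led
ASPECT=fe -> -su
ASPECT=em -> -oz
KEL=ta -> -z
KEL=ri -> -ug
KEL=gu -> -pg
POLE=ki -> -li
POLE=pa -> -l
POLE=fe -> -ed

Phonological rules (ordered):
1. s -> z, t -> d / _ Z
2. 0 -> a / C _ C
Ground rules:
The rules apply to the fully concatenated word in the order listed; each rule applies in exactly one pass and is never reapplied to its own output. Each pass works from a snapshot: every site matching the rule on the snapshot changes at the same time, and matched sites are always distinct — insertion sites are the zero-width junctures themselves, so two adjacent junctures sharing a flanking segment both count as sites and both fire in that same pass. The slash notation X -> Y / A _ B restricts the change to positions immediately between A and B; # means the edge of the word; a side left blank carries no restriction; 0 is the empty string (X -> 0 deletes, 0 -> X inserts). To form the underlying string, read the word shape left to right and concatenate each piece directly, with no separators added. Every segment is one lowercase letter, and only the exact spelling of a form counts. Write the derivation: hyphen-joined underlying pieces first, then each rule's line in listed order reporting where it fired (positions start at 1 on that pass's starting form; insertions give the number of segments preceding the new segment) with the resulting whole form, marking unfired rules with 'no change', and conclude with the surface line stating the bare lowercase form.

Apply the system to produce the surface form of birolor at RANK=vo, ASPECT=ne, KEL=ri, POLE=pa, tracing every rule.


underlying: birolor-ug-led-l-lo
1. s -> z, t -> d / _ Z: no change
2. 0 -> a / C _ C: inserts after position(s) 9, 12, 13: birolorugaledalalo
surface: birolorugaledalalo


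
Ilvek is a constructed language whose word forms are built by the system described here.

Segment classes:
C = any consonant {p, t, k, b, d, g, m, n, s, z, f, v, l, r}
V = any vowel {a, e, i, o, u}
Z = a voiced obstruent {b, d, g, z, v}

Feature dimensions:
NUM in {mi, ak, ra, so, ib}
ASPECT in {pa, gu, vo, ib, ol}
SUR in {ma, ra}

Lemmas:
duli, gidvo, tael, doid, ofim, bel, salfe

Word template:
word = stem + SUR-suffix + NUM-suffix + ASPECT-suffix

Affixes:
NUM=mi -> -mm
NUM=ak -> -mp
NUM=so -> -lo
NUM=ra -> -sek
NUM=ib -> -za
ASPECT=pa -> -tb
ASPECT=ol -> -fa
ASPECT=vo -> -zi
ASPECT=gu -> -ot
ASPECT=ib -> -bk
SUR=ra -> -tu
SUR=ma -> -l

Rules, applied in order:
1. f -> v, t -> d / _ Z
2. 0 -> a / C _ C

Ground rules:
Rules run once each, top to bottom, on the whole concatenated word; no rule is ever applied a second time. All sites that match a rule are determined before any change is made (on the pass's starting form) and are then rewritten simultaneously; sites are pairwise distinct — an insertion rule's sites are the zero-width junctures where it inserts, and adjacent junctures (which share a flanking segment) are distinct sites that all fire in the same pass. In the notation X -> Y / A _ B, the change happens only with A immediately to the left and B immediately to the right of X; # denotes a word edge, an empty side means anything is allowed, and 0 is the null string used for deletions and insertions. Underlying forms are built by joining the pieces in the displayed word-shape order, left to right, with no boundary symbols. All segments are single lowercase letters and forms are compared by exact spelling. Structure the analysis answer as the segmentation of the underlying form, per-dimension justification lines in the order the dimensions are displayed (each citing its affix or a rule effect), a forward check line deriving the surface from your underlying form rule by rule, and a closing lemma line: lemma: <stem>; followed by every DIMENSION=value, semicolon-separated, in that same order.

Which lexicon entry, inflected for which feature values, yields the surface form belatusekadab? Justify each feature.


underlying: bel-tu-sek-tb
NUM=ra - signalled by the affix -sek
ASPECT=pa - signalled by the affix -tb
SUR=ra - signalled by the affix -tu
check: beltusektb -> beltusekdb -> belatusekadab
lemma: bel; NUM=ra; ASPECT=pa; SUR=ra


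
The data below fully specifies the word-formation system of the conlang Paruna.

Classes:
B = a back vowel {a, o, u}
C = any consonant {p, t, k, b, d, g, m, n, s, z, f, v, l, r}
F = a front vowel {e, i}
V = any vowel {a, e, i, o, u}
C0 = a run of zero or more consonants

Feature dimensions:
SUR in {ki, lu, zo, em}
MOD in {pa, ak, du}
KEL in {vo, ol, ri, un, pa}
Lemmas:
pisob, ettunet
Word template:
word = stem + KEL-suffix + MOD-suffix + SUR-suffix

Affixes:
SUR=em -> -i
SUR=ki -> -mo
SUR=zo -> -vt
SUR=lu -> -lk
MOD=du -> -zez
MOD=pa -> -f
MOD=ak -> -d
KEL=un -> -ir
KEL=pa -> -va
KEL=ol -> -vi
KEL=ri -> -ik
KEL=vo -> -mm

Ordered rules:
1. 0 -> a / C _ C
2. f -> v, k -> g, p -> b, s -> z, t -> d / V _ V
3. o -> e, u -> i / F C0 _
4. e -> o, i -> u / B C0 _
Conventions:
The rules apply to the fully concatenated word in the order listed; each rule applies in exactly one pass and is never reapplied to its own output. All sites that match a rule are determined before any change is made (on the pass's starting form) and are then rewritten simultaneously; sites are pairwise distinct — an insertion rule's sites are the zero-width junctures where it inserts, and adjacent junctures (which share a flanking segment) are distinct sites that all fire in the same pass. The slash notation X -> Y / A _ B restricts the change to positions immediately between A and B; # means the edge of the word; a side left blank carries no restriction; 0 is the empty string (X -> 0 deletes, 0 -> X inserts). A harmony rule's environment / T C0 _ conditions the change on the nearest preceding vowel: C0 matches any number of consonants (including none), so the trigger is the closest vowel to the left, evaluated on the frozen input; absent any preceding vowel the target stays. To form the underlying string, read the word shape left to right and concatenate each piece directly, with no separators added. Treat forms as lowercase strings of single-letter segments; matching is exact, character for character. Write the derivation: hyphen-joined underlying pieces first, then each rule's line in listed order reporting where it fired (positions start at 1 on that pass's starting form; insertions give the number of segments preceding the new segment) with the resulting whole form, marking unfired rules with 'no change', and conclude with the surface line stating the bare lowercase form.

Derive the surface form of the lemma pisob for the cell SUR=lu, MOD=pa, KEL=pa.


underlying: pisob-va-f-lk
1. 0 -> a / C _ C: inserts after position(s) 5, 8, 9: pisobavafalak
2. f -> v, k -> g, p -> b, s -> z, t -> d / V _ V: fires at position(s) 3, 9: pizobavavalak
3. o -> e, u -> i / F C0 _: fires at position(s) 4: pizebavavalak
4. e -> o, i -> u / B C0 _: no change
surface: pizebavavalak
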